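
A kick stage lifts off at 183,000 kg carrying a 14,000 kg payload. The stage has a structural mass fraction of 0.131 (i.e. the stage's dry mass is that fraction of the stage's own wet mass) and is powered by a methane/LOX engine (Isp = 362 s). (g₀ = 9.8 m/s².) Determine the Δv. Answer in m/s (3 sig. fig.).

Stage wet mass = m₀ − payload = 183,000 − 14,000 = 169,000 kg.
Stage dry mass = ε × stage wet mass = 0.131 × 169,000 = 22,139 kg.
Burnout mass m_f = stage dry + payload = 22,139 + 14,000 = 36,139 kg.
v_e = Isp · g₀ = 362 × 9.8 = 3547.6 m/s.
By the Tsiolkovsky rocket equation, Δv = v_e · ln(183,000/36,139) = 3547.6 × ln(5.064) = 3547.6 × 1.6221 ≈ 5755 m/s.

Δv ≈ 5750 m/s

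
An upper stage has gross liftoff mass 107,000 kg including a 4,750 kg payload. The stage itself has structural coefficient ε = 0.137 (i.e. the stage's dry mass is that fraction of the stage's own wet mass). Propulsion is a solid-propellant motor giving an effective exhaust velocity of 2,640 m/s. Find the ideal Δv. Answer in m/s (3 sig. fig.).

Stage wet mass = m₀ − payload = 107,000 − 4,750 = 102,250 kg.
Stage dry mass = ε × stage wet mass = 0.137 × 102,250 = 14,008.3 kg.
Burnout mass m_f = stage dry + payload = 14,008.3 + 4,750 = 18,758.3 kg.
Rocket equation: Δv = v_e · ln(107,000/18,758.3) = 2640.0 × ln(5.704) = 2640.0 × 1.7412 ≈ 4597 m/s.

Δv ≈ 4600 m/s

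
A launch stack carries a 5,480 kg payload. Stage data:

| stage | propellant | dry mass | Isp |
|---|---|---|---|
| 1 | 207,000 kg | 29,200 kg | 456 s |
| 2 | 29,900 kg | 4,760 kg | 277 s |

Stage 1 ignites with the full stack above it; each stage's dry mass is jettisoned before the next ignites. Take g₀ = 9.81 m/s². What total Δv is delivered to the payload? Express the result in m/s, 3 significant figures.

Δv ≈ 9900 m/s

Ignition mass of stage 1 = 207,000+29,200 + 29,900+4,760 + 5,480 = 276,340 kg.
Stage 1: m₀ = 276,340 kg, m_f = 276,340 − 207,000 = 69,340 kg; Δv = 456×9.81×ln(3.985) = 4473.4×1.3826 ≈ 6185 m/s.
Stage 2: m₀ = 40,140 kg, m_f = 40,140 − 29,900 = 10,240 kg; Δv = 277×9.81×ln(3.92) = 2717.4×1.3661 ≈ 3712 m/s.
Total Δv = 6185 + 3712 = 9897 m/s.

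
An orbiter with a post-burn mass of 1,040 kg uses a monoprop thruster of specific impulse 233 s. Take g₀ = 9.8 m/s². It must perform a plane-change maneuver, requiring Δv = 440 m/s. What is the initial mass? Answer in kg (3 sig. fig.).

initial mass ≈ 1260 kg

v_e = Isp · g₀ = 233 × 9.8 = 2283.4 m/s.
m₀/m_f = exp(Δv / v_e) = exp(440 / 2283.4) = exp(0.1927) = 1.2125.
m₀ = m_f × 1.2125 = 1,040 × 1.2125 = 1,261 kg.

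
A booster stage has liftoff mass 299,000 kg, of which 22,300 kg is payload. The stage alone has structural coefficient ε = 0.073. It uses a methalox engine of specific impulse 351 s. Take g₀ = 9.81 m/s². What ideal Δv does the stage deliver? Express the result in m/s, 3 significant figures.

Stage wet mass = m₀ − payload = 299,000 − 22,300 = 276,700 kg.
Stage dry mass = ε × stage wet mass = 0.073 × 276,700 = 20,199.1 kg.
Burnout mass m_f = stage dry + payload = 20,199.1 + 22,300 = 42,499.1 kg.
v_e = Isp · g₀ = 351 × 9.81 = 3443.3 m/s.
Δv = v_e · ln(299,000/42,499.1) = 3443.3 × ln(7.035) = 3443.3 × 1.9510 ≈ 6718 m/s.

Δv ≈ 6720 m/s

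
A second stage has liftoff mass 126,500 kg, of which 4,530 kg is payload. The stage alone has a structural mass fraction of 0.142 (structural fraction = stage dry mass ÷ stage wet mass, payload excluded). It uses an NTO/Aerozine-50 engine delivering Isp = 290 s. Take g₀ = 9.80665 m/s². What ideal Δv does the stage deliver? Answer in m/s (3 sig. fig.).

Δv ≈ 4990 m/s

Stage wet mass = m₀ − payload = 126,500 − 4,530 = 121,970 kg.
Stage dry mass = ε × stage wet mass = 0.142 × 121,970 = 17,319.7 kg.
Burnout mass m_f = stage dry + payload = 17,319.7 + 4,530 = 21,849.7 kg.
v_e = Isp · g₀ = 290 × 9.80665 = 2843.9 m/s.
By the Tsiolkovsky rocket equation, Δv = v_e · ln(126,500/21,849.7) = 2843.9 × ln(5.79) = 2843.9 × 1.7561 ≈ 4994 m/s.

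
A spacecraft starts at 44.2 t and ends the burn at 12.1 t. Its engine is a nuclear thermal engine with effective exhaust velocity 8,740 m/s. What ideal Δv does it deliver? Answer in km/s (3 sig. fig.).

Δv ≈ 11.3 km/s

By the Tsiolkovsky rocket equation, Δv = v_e · ln(m₀/m_f) = 8740.0 × ln(3.653) = 8740.0 × 1.2955 ≈ 11322.8 m/s.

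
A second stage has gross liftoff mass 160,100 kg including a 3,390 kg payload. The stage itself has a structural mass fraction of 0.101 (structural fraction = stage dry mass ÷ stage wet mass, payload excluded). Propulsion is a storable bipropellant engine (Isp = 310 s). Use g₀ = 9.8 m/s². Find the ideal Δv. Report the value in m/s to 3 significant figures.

Δv ≈ 6440 m/s

Stage wet mass = m₀ − payload = 160,100 − 3,390 = 156,710 kg.
Stage dry mass = ε × stage wet mass = 0.101 × 156,710 = 15,827.7 kg.
Burnout mass m_f = stage dry + payload = 15,827.7 + 3,390 = 19,217.7 kg.
v_e = Isp · g₀ = 310 × 9.8 = 3038.0 m/s.
From the ideal rocket equation, Δv = v_e · ln(160,100/19,217.7) = 3038.0 × ln(8.331) = 3038.0 × 2.1200 ≈ 6440 m/s.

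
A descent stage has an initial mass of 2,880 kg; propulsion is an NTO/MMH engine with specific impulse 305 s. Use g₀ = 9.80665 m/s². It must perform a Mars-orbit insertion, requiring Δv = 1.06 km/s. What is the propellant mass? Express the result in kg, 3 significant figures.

v_e = Isp · g₀ = 305 × 9.80665 = 2991.0 m/s.
m₀/m_f = exp(Δv / v_e) = exp(1060 / 2991.0) = exp(0.3544) = 1.4253.
m_f = 2,880 / 1.4253 = 2,020.63 kg, so propellant = m₀ − m_f = 2,880 − 2,020.63 = 859.37 kg.

propellant mass ≈ 859 kg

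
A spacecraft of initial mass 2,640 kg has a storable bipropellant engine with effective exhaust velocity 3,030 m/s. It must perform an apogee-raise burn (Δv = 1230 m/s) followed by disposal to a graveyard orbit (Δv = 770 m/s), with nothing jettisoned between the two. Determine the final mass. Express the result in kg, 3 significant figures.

final mass ≈ 1360 kg

After the first burn: m = 2640 × exp(−1230/3030.0) = 2640 × 0.66635 = 1,759.16 kg.
After the second burn: m = 1,759.16 × exp(−770/3030.0) = 1,759.16 × 0.77559 = 1,364.39 kg.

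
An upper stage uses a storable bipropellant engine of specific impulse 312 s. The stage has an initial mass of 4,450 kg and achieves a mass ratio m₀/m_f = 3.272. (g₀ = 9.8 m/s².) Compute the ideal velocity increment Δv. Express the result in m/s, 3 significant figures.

Δv ≈ 3620 m/s

v_e = Isp · g₀ = 312 × 9.8 = 3057.6 m/s.
Δv = v_e · ln(3.272) = 3057.6 × 1.1854 ≈ 3624.5 m/s.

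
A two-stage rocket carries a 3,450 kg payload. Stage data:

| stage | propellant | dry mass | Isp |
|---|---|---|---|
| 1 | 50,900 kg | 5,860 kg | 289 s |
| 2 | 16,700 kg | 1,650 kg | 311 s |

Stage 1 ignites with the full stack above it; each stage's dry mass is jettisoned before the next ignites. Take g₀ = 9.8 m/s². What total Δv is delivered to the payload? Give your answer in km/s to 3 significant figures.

Δv ≈ 7.38 km/s

Ignition mass of stage 1 = 50,900+5,860 + 16,700+1,650 + 3,450 = 78,560 kg.
Stage 1: m₀ = 78,560 kg, m_f = 78,560 − 50,900 = 27,660 kg; Δv = 289×9.8×ln(2.84) = 2832.2×1.0439 ≈ 2956 m/s.
Stage 2: m₀ = 21,800 kg, m_f = 21,800 − 16,700 = 5,100 kg; Δv = 311×9.8×ln(4.275) = 3047.8×1.4527 ≈ 4427 m/s.
Total Δv = 2956 + 4427 = 7383 m/s.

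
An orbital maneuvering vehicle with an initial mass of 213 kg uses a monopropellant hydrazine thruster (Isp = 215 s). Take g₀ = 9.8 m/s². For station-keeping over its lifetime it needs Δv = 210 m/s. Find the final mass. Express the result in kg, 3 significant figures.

final mass ≈ 193 kg

v_e = Isp · g₀ = 215 × 9.8 = 2107.0 m/s.
Using Δv = v_e ln(m₀/m_f): m₀/m_f = exp(Δv / v_e) = exp(210 / 2107.0) = exp(0.0997) = 1.1048.
m_f = m₀ / 1.1048 = 213 / 1.1048 = 192.795 kg.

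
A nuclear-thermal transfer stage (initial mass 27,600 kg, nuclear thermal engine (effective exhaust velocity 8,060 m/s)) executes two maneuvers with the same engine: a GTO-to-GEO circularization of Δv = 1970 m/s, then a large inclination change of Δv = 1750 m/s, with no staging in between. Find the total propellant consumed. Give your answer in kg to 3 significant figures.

After the first burn: m = 27600 × exp(−1970/8060.0) = 27600 × 0.78316 = 21,615.2 kg.
After the second burn: m = 21,615.2 × exp(−1750/8060.0) = 21,615.2 × 0.80483 = 17,396.6 kg.
Total propellant = m₀ − m_final = 27600 − 17,396.6 = 10,203.4 kg.

total propellant consumed ≈ 10200 kg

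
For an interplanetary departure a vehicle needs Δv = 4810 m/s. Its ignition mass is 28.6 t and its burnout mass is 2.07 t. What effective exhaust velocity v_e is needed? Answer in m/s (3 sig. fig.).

v_e ≈ 1830 m/s

ln(m₀/m_f) = ln(28600/2070) = ln(13.82) = 2.6259.
From the ideal rocket equation, v_e = Δv / ln(m₀/m_f) = 4810 / 2.6259 = 1831.8 m/s.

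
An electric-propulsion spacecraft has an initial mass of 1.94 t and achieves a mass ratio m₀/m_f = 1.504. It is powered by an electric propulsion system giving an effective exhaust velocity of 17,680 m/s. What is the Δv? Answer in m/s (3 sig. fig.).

Δv = v_e · ln(1.504) = 17680.0 × 0.4081 ≈ 7215.7 m/s.

Δv ≈ 7220 m/s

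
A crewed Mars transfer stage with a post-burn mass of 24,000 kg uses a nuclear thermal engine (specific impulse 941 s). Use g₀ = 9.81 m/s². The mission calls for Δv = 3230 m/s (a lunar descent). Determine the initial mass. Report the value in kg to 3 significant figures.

initial mass ≈ 34100 kg

v_e = Isp · g₀ = 941 × 9.81 = 9231.2 m/s.
Rocket equation: m₀/m_f = exp(Δv / v_e) = exp(3230 / 9231.2) = exp(0.3499) = 1.4189.
m₀ = m_f × 1.4189 = 24,000 × 1.4189 = 34,053.6 kg.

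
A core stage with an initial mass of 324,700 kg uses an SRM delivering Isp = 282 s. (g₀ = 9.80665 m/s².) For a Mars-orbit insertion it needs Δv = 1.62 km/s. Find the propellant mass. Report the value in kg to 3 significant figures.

v_e = Isp · g₀ = 282 × 9.80665 = 2765.5 m/s.
Rocket equation: m₀/m_f = exp(Δv / v_e) = exp(1620 / 2765.5) = exp(0.5858) = 1.7964.
m_f = 324,700 / 1.7964 = 180,750 kg, so propellant = m₀ − m_f = 324,700 − 180,750 = 143,950 kg.

propellant mass ≈ 144000 kg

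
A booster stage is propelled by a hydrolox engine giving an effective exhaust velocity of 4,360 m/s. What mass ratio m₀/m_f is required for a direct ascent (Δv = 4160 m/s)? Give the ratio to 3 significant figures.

mass ratio ≈ 2.60

Rocket equation: m₀/m_f = exp(Δv / v_e) = exp(4160 / 4360.0) = exp(0.9541) = 2.5964.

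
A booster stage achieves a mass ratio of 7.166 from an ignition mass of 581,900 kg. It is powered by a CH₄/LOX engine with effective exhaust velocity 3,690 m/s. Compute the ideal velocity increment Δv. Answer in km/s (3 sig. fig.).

Δv ≈ 7.27 km/s

Δv = v_e · ln(7.166) = 3690.0 × 1.9693 ≈ 7266.9 m/s.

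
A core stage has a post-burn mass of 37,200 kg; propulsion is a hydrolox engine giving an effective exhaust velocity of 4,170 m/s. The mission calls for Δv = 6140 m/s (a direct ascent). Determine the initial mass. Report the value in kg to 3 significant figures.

m₀/m_f = exp(Δv / v_e) = exp(6140 / 4170.0) = exp(1.4724) = 4.3598.
m₀ = m_f × 4.3598 = 37,200 × 4.3598 = 162,185 kg.

initial mass ≈ 162000 kg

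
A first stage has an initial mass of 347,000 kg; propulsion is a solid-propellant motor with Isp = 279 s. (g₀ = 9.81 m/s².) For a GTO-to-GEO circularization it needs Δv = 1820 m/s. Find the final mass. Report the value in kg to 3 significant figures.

final mass ≈ 178000 kg

v_e = Isp · g₀ = 279 × 9.81 = 2737.0 m/s.
Rocket equation: m₀/m_f = exp(Δv / v_e) = exp(1820 / 2737.0) = exp(0.6650) = 1.9444.
m_f = m₀ / 1.9444 = 347,000 / 1.9444 = 178,461 kg.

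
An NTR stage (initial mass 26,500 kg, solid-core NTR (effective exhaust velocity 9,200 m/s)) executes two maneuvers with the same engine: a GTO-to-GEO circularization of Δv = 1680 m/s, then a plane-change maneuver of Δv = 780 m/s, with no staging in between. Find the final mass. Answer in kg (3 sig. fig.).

final mass ≈ 20300 kg

After the first burn: m = 26500 × exp(−1680/9200.0) = 26500 × 0.83309 = 22,076.9 kg.
After the second burn: m = 22,076.9 × exp(−780/9200.0) = 22,076.9 × 0.91871 = 20,282.3 kg.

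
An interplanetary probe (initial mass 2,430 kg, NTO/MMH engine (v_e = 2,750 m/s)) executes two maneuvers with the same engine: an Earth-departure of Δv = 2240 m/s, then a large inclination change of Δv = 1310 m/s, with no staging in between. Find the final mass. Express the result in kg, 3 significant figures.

final mass ≈ 668 kg

After the first burn: m = 2430 × exp(−2240/2750.0) = 2430 × 0.44284 = 1,076.1 kg.
After the second burn: m = 1,076.1 × exp(−1310/2750.0) = 1,076.1 × 0.62104 = 668.301 kg.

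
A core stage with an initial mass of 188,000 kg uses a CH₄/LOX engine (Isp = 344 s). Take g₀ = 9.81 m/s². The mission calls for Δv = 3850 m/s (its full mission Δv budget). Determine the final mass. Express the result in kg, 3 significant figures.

final mass ≈ 60100 kg

v_e = Isp · g₀ = 344 × 9.81 = 3374.6 m/s.
From the ideal rocket equation, m₀/m_f = exp(Δv / v_e) = exp(3850 / 3374.6) = exp(1.1409) = 3.1295.
m_f = m₀ / 3.1295 = 188,000 / 3.1295 = 60,073.5 kg.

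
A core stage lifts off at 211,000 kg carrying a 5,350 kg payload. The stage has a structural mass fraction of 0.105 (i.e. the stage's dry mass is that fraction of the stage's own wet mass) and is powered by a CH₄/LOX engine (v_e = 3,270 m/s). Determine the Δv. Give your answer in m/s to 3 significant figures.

Δv ≈ 6730 m/s

Stage wet mass = m₀ − payload = 211,000 − 5,350 = 205,650 kg.
Stage dry mass = ε × stage wet mass = 0.105 × 205,650 = 21,593.3 kg.
Burnout mass m_f = stage dry + payload = 21,593.3 + 5,350 = 26,943.3 kg.
From the ideal rocket equation, Δv = v_e · ln(211,000/26,943.3) = 3270.0 × ln(7.831) = 3270.0 × 2.0581 ≈ 6730 m/s.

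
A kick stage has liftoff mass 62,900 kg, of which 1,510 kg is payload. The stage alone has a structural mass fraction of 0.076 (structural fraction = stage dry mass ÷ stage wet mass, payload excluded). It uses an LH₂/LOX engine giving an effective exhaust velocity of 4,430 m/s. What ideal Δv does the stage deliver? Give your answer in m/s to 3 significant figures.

Δv ≈ 10300 m/s

Stage wet mass = m₀ − payload = 62,900 − 1,510 = 61,390 kg.
Stage dry mass = ε × stage wet mass = 0.076 × 61,390 = 4,665.64 kg.
Burnout mass m_f = stage dry + payload = 4,665.64 + 1,510 = 6,175.64 kg.
Using Δv = v_e ln(m₀/m_f): Δv = v_e · ln(62,900/6,175.64) = 4430.0 × ln(10.19) = 4430.0 × 2.3209 ≈ 10282 m/s.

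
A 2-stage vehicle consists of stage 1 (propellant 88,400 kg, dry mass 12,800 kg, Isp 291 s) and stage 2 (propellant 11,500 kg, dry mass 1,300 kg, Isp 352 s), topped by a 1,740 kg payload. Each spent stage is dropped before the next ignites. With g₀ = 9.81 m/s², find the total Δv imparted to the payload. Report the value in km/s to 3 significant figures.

Δv ≈ 9.52 km/s

Ignition mass of stage 1 = 88,400+12,800 + 11,500+1,300 + 1,740 = 115,740 kg.
Stage 1: m₀ = 115,740 kg, m_f = 115,740 − 88,400 = 27,340 kg; Δv = 291×9.81×ln(4.233) = 2854.7×1.4430 ≈ 4119 m/s.
Stage 2: m₀ = 14,540 kg, m_f = 14,540 − 11,500 = 3,040 kg; Δv = 352×9.81×ln(4.783) = 3453.1×1.5650 ≈ 5404 m/s.
Total Δv = 4119 + 5404 = 9523 m/s.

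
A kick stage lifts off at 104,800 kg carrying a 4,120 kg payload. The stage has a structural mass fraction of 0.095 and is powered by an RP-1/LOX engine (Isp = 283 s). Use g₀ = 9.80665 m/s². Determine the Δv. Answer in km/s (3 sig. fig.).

Δv ≈ 5.65 km/s

Stage wet mass = m₀ − payload = 104,800 − 4,120 = 100,680 kg.
Stage dry mass = ε × stage wet mass = 0.095 × 100,680 = 9,564.6 kg.
Burnout mass m_f = stage dry + payload = 9,564.6 + 4,120 = 13,684.6 kg.
v_e = Isp · g₀ = 283 × 9.80665 = 2775.3 m/s.
Rocket equation: Δv = v_e · ln(104,800/13,684.6) = 2775.3 × ln(7.658) = 2775.3 × 2.0358 ≈ 5650 m/s.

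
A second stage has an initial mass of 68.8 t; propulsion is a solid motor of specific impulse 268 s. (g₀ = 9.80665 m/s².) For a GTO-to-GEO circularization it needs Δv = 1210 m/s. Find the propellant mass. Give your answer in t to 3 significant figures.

propellant mass ≈ 25.4 t

v_e = Isp · g₀ = 268 × 9.80665 = 2628.2 m/s.
Using Δv = v_e ln(m₀/m_f): m₀/m_f = exp(Δv / v_e) = exp(1210 / 2628.2) = exp(0.4604) = 1.5847.
m_f = 68.8 / 1.5847 = 43.4152 t, so propellant = m₀ − m_f = 68.8 − 43.4152 = 25.3848 t.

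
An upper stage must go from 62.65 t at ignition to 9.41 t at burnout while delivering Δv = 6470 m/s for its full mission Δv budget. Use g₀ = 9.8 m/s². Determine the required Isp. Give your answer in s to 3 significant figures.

ln(m₀/m_f) = ln(62650/9410) = ln(6.658) = 1.8958.
v_e = Δv / ln(m₀/m_f) = 6470 / 1.8958 = 3412.8 m/s.
Isp = v_e / g₀ = 3412.8 / 9.8 = 348.2 s.

Isp ≈ 348 s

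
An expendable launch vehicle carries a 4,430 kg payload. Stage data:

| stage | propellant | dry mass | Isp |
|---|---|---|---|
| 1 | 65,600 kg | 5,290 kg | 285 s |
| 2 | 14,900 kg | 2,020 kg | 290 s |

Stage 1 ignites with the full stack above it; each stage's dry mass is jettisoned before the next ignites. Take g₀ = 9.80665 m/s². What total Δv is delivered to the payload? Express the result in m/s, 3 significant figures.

Δv ≈ 6880 m/s

Ignition mass of stage 1 = 65,600+5,290 + 14,900+2,020 + 4,430 = 92,240 kg.
Stage 1: m₀ = 92,240 kg, m_f = 92,240 − 65,600 = 26,640 kg; Δv = 285×9.80665×ln(3.462) = 2794.9×1.2420 ≈ 3471 m/s.
Stage 2: m₀ = 21,350 kg, m_f = 21,350 − 14,900 = 6,450 kg; Δv = 290×9.80665×ln(3.31) = 2843.9×1.1970 ≈ 3404 m/s.
Total Δv = 3471 + 3404 = 6875 m/s.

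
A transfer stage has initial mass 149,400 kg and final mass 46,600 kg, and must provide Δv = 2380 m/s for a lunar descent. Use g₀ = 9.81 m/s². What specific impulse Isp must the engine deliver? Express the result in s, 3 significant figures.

ln(m₀/m_f) = ln(149400/46600) = ln(3.206) = 1.1650.
v_e = Δv / ln(m₀/m_f) = 2380 / 1.1650 = 2042.9 m/s.
Isp = v_e / g₀ = 2042.9 / 9.81 = 208.2 s.

Isp ≈ 208 s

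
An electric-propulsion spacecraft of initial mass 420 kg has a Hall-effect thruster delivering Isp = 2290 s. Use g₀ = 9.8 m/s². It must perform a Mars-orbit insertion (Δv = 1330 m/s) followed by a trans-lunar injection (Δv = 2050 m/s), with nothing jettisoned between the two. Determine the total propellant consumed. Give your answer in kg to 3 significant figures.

total propellant consumed ≈ 58.7 kg

v_e = Isp · g₀ = 2290 × 9.8 = 22442.0 m/s.
After the first burn: m = 420 × exp(−1330/22442.0) = 420 × 0.94246 = 395.833 kg.
After the second burn: m = 395.833 × exp(−2050/22442.0) = 395.833 × 0.91270 = 361.277 kg.
Total propellant = m₀ − m_final = 420 − 361.277 = 58.723 kg.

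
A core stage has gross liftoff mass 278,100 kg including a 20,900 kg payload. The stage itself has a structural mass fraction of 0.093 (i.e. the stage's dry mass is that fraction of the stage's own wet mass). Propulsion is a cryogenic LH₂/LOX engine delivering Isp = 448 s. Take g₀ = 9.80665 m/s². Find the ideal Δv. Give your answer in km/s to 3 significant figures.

Δv ≈ 8.02 km/s

Stage wet mass = m₀ − payload = 278,100 − 20,900 = 257,200 kg.
Stage dry mass = ε × stage wet mass = 0.093 × 257,200 = 23,919.6 kg.
Burnout mass m_f = stage dry + payload = 23,919.6 + 20,900 = 44,819.6 kg.
v_e = Isp · g₀ = 448 × 9.80665 = 4393.4 m/s.
Δv = v_e · ln(278,100/44,819.6) = 4393.4 × ln(6.205) = 4393.4 × 1.8253 ≈ 8019 m/s.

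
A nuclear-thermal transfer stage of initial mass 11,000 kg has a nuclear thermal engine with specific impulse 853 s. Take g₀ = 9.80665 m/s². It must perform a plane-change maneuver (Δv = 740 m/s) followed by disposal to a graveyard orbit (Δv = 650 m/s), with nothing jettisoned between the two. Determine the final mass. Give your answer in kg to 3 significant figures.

final mass ≈ 9320 kg

v_e = Isp · g₀ = 853 × 9.80665 = 8365.1 m/s.
After the first burn: m = 11000 × exp(−740/8365.1) = 11000 × 0.91534 = 10,068.7 kg.
After the second burn: m = 10,068.7 × exp(−650/8365.1) = 10,068.7 × 0.92524 = 9,315.96 kg.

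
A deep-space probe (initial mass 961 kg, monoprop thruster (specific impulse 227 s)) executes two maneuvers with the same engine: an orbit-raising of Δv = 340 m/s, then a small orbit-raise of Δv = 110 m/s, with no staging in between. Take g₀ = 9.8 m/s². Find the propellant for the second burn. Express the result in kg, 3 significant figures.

propellant for the second burn ≈ 39.8 kg

v_e = Isp · g₀ = 227 × 9.8 = 2224.6 m/s.
After the first burn: m = 961 × exp(−340/2224.6) = 961 × 0.85827 = 824.797 kg.
After the second burn: m = 824.797 × exp(−110/2224.6) = 824.797 × 0.95176 = 785.009 kg.
Second-burn propellant = 824.797 − 785.009 = 39.788 kg.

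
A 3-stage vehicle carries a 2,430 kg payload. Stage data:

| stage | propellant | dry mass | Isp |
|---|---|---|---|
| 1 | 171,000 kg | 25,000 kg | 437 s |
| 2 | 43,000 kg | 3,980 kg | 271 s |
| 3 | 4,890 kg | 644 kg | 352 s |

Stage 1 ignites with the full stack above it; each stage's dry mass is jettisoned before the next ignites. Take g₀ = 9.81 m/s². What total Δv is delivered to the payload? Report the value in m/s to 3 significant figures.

Δv ≈ 12200 m/s

Ignition mass of stage 1 = 171,000+25,000 + 43,000+3,980 + 4,890+644 + 2,430 = 250,944 kg.
Stage 1: m₀ = 250,944 kg, m_f = 250,944 − 171,000 = 79,944 kg; Δv = 437×9.81×ln(3.139) = 4287.0×1.1439 ≈ 4904 m/s.
Stage 2: m₀ = 54,944 kg, m_f = 54,944 − 43,000 = 11,944 kg; Δv = 271×9.81×ln(4.6) = 2658.5×1.5261 ≈ 4057 m/s.
Stage 3: m₀ = 7,964 kg, m_f = 7,964 − 4,890 = 3,074 kg; Δv = 352×9.81×ln(2.591) = 3453.1×0.9520 ≈ 3287 m/s.
Total Δv = 4904 + 4057 + 3287 = 12248 m/s.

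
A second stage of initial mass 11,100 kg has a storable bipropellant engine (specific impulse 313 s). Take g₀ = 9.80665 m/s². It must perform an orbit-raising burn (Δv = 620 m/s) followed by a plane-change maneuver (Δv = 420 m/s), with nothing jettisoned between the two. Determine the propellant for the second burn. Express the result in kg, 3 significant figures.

v_e = Isp · g₀ = 313 × 9.80665 = 3069.5 m/s.
After the first burn: m = 11100 × exp(−620/3069.5) = 11100 × 0.81710 = 9,069.81 kg.
After the second burn: m = 9,069.81 × exp(−420/3069.5) = 9,069.81 × 0.87212 = 7,909.96 kg.
Second-burn propellant = 9,069.81 − 7,909.96 = 1,159.85 kg.

propellant for the second burn ≈ 1160 kg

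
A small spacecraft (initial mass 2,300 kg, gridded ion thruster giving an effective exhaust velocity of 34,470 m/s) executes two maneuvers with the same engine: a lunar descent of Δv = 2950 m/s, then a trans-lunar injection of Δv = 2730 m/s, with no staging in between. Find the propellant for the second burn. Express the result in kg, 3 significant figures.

propellant for the second burn ≈ 161 kg

After the first burn: m = 2300 × exp(−2950/34470.0) = 2300 × 0.91798 = 2,111.35 kg.
After the second burn: m = 2,111.35 × exp(−2730/34470.0) = 2,111.35 × 0.92386 = 1,950.59 kg.
Second-burn propellant = 2,111.35 − 1,950.59 = 160.76 kg.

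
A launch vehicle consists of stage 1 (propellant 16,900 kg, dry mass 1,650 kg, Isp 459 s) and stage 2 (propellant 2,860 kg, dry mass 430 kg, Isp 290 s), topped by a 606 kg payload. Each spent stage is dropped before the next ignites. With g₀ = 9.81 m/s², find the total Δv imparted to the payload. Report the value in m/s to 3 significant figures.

Ignition mass of stage 1 = 16,900+1,650 + 2,860+430 + 606 = 22,446 kg.
Stage 1: m₀ = 22,446 kg, m_f = 22,446 − 16,900 = 5,546 kg; Δv = 459×9.81×ln(4.047) = 4502.8×1.3980 ≈ 6295 m/s.
Stage 2: m₀ = 3,896 kg, m_f = 3,896 − 2,860 = 1,036 kg; Δv = 290×9.81×ln(3.761) = 2844.9×1.3246 ≈ 3768 m/s.
Total Δv = 6295 + 3768 = 10063 m/s.

Δv ≈ 10100 m/s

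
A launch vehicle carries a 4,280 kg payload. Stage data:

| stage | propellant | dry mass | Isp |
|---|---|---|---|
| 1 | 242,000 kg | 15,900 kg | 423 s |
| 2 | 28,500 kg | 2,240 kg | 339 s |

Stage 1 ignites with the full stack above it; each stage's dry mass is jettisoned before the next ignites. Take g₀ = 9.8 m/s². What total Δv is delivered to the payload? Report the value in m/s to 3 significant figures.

Δv ≈ 12800 m/s

Ignition mass of stage 1 = 242,000+15,900 + 28,500+2,240 + 4,280 = 292,920 kg.
Stage 1: m₀ = 292,920 kg, m_f = 292,920 − 242,000 = 50,920 kg; Δv = 423×9.8×ln(5.753) = 4145.4×1.7496 ≈ 7253 m/s.
Stage 2: m₀ = 35,020 kg, m_f = 35,020 − 28,500 = 6,520 kg; Δv = 339×9.8×ln(5.371) = 3322.2×1.6810 ≈ 5585 m/s.
Total Δv = 7253 + 5585 = 12838 m/s.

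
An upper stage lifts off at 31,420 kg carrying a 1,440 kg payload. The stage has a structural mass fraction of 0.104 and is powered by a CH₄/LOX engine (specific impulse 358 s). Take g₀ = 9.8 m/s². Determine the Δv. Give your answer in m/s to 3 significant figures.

Stage wet mass = m₀ − payload = 31,420 − 1,440 = 29,980 kg.
Stage dry mass = ε × stage wet mass = 0.104 × 29,980 = 3,117.92 kg.
Burnout mass m_f = stage dry + payload = 3,117.92 + 1,440 = 4,557.92 kg.
v_e = Isp · g₀ = 358 × 9.8 = 3508.4 m/s.
Δv = v_e · ln(31,420/4,557.92) = 3508.4 × ln(6.893) = 3508.4 × 1.9306 ≈ 6773 m/s.

Δv ≈ 6770 m/s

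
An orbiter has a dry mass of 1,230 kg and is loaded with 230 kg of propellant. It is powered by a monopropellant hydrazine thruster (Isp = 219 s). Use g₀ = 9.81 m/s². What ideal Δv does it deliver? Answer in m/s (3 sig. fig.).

Δv ≈ 368 m/s

v_e = Isp · g₀ = 219 × 9.81 = 2148.4 m/s.
m₀ = m_dry + m_prop = 1,230 + 230 = 1,460 kg.
Using Δv = v_e ln(m₀/m_f): Δv = v_e · ln(m₀/m_f) = 2148.4 × ln(1.187) = 2148.4 × 0.1714 ≈ 368.3 m/s.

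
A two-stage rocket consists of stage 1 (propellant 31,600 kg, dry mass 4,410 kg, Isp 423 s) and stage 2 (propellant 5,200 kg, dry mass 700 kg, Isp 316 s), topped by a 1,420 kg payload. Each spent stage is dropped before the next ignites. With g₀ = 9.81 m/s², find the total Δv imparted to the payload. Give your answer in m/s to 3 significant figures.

Ignition mass of stage 1 = 31,600+4,410 + 5,200+700 + 1,420 = 43,330 kg.
Stage 1: m₀ = 43,330 kg, m_f = 43,330 − 31,600 = 11,730 kg; Δv = 423×9.81×ln(3.694) = 4149.6×1.3067 ≈ 5422 m/s.
Stage 2: m₀ = 7,320 kg, m_f = 7,320 − 5,200 = 2,120 kg; Δv = 316×9.81×ln(3.453) = 3100.0×1.2392 ≈ 3841 m/s.
Total Δv = 5422 + 3841 = 9263 m/s.

Δv ≈ 9260 m/s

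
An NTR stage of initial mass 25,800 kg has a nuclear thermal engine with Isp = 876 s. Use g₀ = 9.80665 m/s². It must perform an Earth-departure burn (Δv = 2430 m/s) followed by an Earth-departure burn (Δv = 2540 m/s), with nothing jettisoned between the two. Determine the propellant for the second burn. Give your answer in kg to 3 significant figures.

propellant for the second burn ≈ 4980 kg

v_e = Isp · g₀ = 876 × 9.80665 = 8590.6 m/s.
After the first burn: m = 25800 × exp(−2430/8590.6) = 25800 × 0.75362 = 19,443.4 kg.
After the second burn: m = 19,443.4 × exp(−2540/8590.6) = 19,443.4 × 0.74403 = 14,466.5 kg.
Second-burn propellant = 19,443.4 − 14,466.5 = 4,976.9 kg.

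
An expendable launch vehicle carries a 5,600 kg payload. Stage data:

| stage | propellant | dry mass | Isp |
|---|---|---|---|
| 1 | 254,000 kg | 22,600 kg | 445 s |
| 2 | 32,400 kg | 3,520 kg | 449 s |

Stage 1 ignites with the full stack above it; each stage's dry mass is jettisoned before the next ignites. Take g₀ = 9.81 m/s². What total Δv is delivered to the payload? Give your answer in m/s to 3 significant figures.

Ignition mass of stage 1 = 254,000+22,600 + 32,400+3,520 + 5,600 = 318,120 kg.
Stage 1: m₀ = 318,120 kg, m_f = 318,120 − 254,000 = 64,120 kg; Δv = 445×9.81×ln(4.961) = 4365.4×1.6017 ≈ 6992 m/s.
Stage 2: m₀ = 41,520 kg, m_f = 41,520 − 32,400 = 9,120 kg; Δv = 449×9.81×ln(4.553) = 4404.7×1.5157 ≈ 6676 m/s.
Total Δv = 6992 + 6676 = 13668 m/s.

Δv ≈ 13700 m/s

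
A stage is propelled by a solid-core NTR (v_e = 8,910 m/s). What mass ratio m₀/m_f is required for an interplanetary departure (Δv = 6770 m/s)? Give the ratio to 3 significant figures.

m₀/m_f = exp(Δv / v_e) = exp(6770 / 8910.0) = exp(0.7598) = 2.1379.

mass ratio ≈ 2.14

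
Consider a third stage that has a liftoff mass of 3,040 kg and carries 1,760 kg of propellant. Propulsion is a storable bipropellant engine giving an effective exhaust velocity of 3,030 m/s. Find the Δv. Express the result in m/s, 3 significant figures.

m_f = m₀ − m_prop = 3,040 − 1,760 = 1,280 kg.
By the Tsiolkovsky rocket equation, Δv = v_e · ln(m₀/m_f) = 3030.0 × ln(2.375) = 3030.0 × 0.8650 ≈ 2620.9 m/s.

Δv ≈ 2620 m/s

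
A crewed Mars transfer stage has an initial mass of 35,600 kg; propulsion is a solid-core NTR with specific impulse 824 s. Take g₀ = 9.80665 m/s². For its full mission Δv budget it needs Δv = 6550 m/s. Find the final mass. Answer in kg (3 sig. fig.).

v_e = Isp · g₀ = 824 × 9.80665 = 8080.7 m/s.
m₀/m_f = exp(Δv / v_e) = exp(6550 / 8080.7) = exp(0.8106) = 2.2492.
m_f = m₀ / 2.2492 = 35,600 / 2.2492 = 15,827.8 kg.

final mass ≈ 15800 kg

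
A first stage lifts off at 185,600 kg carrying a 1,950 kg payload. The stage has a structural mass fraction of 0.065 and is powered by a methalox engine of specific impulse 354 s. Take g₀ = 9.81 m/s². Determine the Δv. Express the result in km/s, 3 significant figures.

Δv ≈ 9.00 km/s

Stage wet mass = m₀ − payload = 185,600 − 1,950 = 183,650 kg.
Stage dry mass = ε × stage wet mass = 0.065 × 183,650 = 11,937.3 kg.
Burnout mass m_f = stage dry + payload = 11,937.3 + 1,950 = 13,887.3 kg.
v_e = Isp · g₀ = 354 × 9.81 = 3472.7 m/s.
From the ideal rocket equation, Δv = v_e · ln(185,600/13,887.3) = 3472.7 × ln(13.36) = 3472.7 × 2.5926 ≈ 9003 m/s.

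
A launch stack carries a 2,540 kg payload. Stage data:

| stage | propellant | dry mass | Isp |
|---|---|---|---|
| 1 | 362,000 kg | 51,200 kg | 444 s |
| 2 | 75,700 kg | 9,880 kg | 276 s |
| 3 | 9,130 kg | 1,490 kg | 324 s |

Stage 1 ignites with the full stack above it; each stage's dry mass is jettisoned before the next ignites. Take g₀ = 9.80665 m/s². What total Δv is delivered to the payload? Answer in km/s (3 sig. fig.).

Ignition mass of stage 1 = 362,000+51,200 + 75,700+9,880 + 9,130+1,490 + 2,540 = 511,940 kg.
Stage 1: m₀ = 511,940 kg, m_f = 511,940 − 362,000 = 149,940 kg; Δv = 444×9.80665×ln(3.414) = 4354.2×1.2280 ≈ 5347 m/s.
Stage 2: m₀ = 98,740 kg, m_f = 98,740 − 75,700 = 23,040 kg; Δv = 276×9.80665×ln(4.286) = 2706.6×1.4553 ≈ 3939 m/s.
Stage 3: m₀ = 13,160 kg, m_f = 13,160 − 9,130 = 4,030 kg; Δv = 324×9.80665×ln(3.266) = 3177.4×1.1834 ≈ 3760 m/s.
Total Δv = 5347 + 3939 + 3760 = 13046 m/s.

Δv ≈ 13.0 km/s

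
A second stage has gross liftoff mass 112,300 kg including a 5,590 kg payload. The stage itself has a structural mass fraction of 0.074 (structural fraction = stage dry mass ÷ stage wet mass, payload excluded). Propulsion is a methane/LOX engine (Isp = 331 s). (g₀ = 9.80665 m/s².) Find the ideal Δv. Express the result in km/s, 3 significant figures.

Stage wet mass = m₀ − payload = 112,300 − 5,590 = 106,710 kg.
Stage dry mass = ε × stage wet mass = 0.074 × 106,710 = 7,896.54 kg.
Burnout mass m_f = stage dry + payload = 7,896.54 + 5,590 = 13,486.54 kg.
v_e = Isp · g₀ = 331 × 9.80665 = 3246.0 m/s.
From the ideal rocket equation, Δv = v_e · ln(112,300/13,486.54) = 3246.0 × ln(8.327) = 3246.0 × 2.1195 ≈ 6880 m/s.

Δv ≈ 6.88 km/s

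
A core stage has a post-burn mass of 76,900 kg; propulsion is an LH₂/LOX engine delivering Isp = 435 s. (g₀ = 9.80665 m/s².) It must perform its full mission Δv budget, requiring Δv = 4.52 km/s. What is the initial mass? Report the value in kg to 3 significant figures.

initial mass ≈ 222000 kg

v_e = Isp · g₀ = 435 × 9.80665 = 4265.9 m/s.
m₀/m_f = exp(Δv / v_e) = exp(4520 / 4265.9) = exp(1.0596) = 2.8851.
m₀ = m_f × 2.8851 = 76,900 × 2.8851 = 221,864 kg.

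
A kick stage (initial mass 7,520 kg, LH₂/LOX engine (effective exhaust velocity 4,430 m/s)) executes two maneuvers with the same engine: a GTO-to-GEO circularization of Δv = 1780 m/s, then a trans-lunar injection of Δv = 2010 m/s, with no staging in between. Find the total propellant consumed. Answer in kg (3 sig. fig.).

total propellant consumed ≈ 4320 kg

After the first burn: m = 7520 × exp(−1780/4430.0) = 7520 × 0.66911 = 5,031.71 kg.
After the second burn: m = 5,031.71 × exp(−2010/4430.0) = 5,031.71 × 0.63526 = 3,196.44 kg.
Total propellant = m₀ − m_final = 7520 − 3,196.44 = 4,323.56 kg.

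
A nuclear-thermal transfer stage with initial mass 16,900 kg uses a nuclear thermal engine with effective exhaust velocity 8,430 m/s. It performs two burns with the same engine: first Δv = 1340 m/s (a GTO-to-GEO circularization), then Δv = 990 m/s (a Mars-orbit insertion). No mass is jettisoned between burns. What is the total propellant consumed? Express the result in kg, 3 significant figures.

total propellant consumed ≈ 4080 kg

After the first burn: m = 16900 × exp(−1340/8430.0) = 16900 × 0.85303 = 14,416.2 kg.
After the second burn: m = 14,416.2 × exp(−990/8430.0) = 14,416.2 × 0.88920 = 12,818.9 kg.
Total propellant = m₀ − m_final = 16900 − 12,818.9 = 4,081.1 kg.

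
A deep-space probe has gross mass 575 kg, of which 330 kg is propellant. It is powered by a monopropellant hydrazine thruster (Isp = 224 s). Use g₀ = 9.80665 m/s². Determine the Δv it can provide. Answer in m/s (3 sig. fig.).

v_e = Isp · g₀ = 224 × 9.80665 = 2196.7 m/s.
m_f = m₀ − m_prop = 575 − 330 = 245 kg.
Rocket equation: Δv = v_e · ln(m₀/m_f) = 2196.7 × ln(2.347) = 2196.7 × 0.8531 ≈ 1874.0 m/s.

Δv ≈ 1870 m/s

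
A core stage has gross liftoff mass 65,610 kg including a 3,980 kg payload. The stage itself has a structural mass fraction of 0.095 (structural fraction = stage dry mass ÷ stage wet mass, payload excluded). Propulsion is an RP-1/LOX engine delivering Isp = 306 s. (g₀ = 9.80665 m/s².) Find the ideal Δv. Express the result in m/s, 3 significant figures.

Stage wet mass = m₀ − payload = 65,610 − 3,980 = 61,630 kg.
Stage dry mass = ε × stage wet mass = 0.095 × 61,630 = 5,854.85 kg.
Burnout mass m_f = stage dry + payload = 5,854.85 + 3,980 = 9,834.85 kg.
v_e = Isp · g₀ = 306 × 9.80665 = 3000.8 m/s.
By the Tsiolkovsky rocket equation, Δv = v_e · ln(65,610/9,834.85) = 3000.8 × ln(6.671) = 3000.8 × 1.8978 ≈ 5695 m/s.

Δv ≈ 5690 m/s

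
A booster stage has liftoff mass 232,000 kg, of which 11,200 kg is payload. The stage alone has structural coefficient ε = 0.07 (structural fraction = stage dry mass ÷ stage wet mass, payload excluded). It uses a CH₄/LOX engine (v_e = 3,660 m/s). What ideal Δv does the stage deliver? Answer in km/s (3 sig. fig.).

Δv ≈ 7.92 km/s

Stage wet mass = m₀ − payload = 232,000 − 11,200 = 220,800 kg.
Stage dry mass = ε × stage wet mass = 0.07 × 220,800 = 15,456 kg.
Burnout mass m_f = stage dry + payload = 15,456 + 11,200 = 26,656 kg.
Using Δv = v_e ln(m₀/m_f): Δv = v_e · ln(232,000/26,656) = 3660.0 × ln(8.703) = 3660.0 × 2.1637 ≈ 7919 m/s.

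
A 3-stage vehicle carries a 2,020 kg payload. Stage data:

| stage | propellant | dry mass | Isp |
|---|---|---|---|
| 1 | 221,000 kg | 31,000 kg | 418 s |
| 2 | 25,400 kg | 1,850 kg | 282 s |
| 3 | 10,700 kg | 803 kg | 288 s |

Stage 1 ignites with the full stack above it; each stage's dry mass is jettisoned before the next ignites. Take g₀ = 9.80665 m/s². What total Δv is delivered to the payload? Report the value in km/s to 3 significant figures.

Ignition mass of stage 1 = 221,000+31,000 + 25,400+1,850 + 10,700+803 + 2,020 = 292,773 kg.
Stage 1: m₀ = 292,773 kg, m_f = 292,773 − 221,000 = 71,773 kg; Δv = 418×9.80665×ln(4.079) = 4099.2×1.4059 ≈ 5763 m/s.
Stage 2: m₀ = 40,773 kg, m_f = 40,773 − 25,400 = 15,373 kg; Δv = 282×9.80665×ln(2.652) = 2765.5×0.9754 ≈ 2697 m/s.
Stage 3: m₀ = 13,523 kg, m_f = 13,523 − 10,700 = 2,823 kg; Δv = 288×9.80665×ln(4.79) = 2824.3×1.5666 ≈ 4425 m/s.
Total Δv = 5763 + 2697 + 4425 = 12885 m/s.

Δv ≈ 12.9 km/s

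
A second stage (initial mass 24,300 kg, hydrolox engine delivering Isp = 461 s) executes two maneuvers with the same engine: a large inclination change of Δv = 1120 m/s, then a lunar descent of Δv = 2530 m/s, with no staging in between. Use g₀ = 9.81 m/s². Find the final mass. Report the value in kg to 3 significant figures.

final mass ≈ 10800 kg

v_e = Isp · g₀ = 461 × 9.81 = 4522.4 m/s.
After the first burn: m = 24300 × exp(−1120/4522.4) = 24300 × 0.78063 = 18,969.3 kg.
After the second burn: m = 18,969.3 × exp(−2530/4522.4) = 18,969.3 × 0.57153 = 10,841.5 kg.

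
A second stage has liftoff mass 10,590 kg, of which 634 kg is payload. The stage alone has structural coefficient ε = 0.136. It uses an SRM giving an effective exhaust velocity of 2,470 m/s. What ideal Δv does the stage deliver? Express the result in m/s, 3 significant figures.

Stage wet mass = m₀ − payload = 10,590 − 634 = 9,956 kg.
Stage dry mass = ε × stage wet mass = 0.136 × 9,956 = 1,354.02 kg.
Burnout mass m_f = stage dry + payload = 1,354.02 + 634 = 1,988.02 kg.
By the Tsiolkovsky rocket equation, Δv = v_e · ln(10,590/1,988.02) = 2470.0 × ln(5.327) = 2470.0 × 1.6728 ≈ 4132 m/s.

Δv ≈ 4130 m/s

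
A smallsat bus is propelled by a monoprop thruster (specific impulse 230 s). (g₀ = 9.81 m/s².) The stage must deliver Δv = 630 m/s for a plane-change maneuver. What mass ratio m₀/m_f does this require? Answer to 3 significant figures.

v_e = Isp · g₀ = 230 × 9.81 = 2256.3 m/s.
From the ideal rocket equation, m₀/m_f = exp(Δv / v_e) = exp(630 / 2256.3) = exp(0.2792) = 1.3221.

mass ratio ≈ 1.32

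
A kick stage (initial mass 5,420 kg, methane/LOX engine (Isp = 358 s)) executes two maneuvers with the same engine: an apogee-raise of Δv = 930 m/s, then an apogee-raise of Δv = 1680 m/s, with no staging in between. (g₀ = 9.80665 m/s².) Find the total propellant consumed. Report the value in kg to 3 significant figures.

v_e = Isp · g₀ = 358 × 9.80665 = 3510.8 m/s.
After the first burn: m = 5420 × exp(−930/3510.8) = 5420 × 0.76728 = 4,158.66 kg.
After the second burn: m = 4,158.66 × exp(−1680/3510.8) = 4,158.66 × 0.61970 = 2,577.12 kg.
Total propellant = m₀ − m_final = 5420 − 2,577.12 = 2,842.88 kg.

total propellant consumed ≈ 2840 kg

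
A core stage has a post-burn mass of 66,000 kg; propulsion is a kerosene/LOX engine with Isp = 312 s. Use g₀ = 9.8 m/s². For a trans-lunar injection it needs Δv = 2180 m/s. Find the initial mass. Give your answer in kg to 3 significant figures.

initial mass ≈ 135000 kg

v_e = Isp · g₀ = 312 × 9.8 = 3057.6 m/s.
Using Δv = v_e ln(m₀/m_f): m₀/m_f = exp(Δv / v_e) = exp(2180 / 3057.6) = exp(0.7130) = 2.0401.
m₀ = m_f × 2.0401 = 66,000 × 2.0401 = 134,647 kg.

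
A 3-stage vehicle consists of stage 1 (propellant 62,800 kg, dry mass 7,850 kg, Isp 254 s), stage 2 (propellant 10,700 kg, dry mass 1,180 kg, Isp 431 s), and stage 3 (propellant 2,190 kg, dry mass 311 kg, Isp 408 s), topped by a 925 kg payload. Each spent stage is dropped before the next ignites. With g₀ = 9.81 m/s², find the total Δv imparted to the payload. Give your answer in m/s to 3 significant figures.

Δv ≈ 12400 m/s

Ignition mass of stage 1 = 62,800+7,850 + 10,700+1,180 + 2,190+311 + 925 = 85,956 kg.
Stage 1: m₀ = 85,956 kg, m_f = 85,956 − 62,800 = 23,156 kg; Δv = 254×9.81×ln(3.712) = 2491.7×1.3116 ≈ 3268 m/s.
Stage 2: m₀ = 15,306 kg, m_f = 15,306 − 10,700 = 4,606 kg; Δv = 431×9.81×ln(3.323) = 4228.1×1.2009 ≈ 5077 m/s.
Stage 3: m₀ = 3,426 kg, m_f = 3,426 − 2,190 = 1,236 kg; Δv = 408×9.81×ln(2.772) = 4002.5×1.0195 ≈ 4081 m/s.
Total Δv = 3268 + 5077 + 4081 = 12426 m/s.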